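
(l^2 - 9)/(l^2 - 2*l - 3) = (l + 3)/(l + 1)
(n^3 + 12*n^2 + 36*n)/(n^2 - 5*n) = (n^2 + 12*n + 36)/(n - 5)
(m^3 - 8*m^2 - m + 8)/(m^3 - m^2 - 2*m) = (m^2 - 9*m + 8)/(m*(m - 2))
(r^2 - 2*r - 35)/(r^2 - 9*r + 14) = (r + 5)/(r - 2)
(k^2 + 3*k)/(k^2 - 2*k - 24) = k*(k + 3)/(k^2 - 2*k - 24)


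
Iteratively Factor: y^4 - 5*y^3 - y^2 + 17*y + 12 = (y - 4)*(y^3 - y^2 - 5*y - 3) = (y - 4)*(y + 1)*(y^2 - 2*y - 3) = (y - 4)*(y - 3)*(y + 1)*(y + 1)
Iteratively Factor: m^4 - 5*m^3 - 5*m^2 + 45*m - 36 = (m + 3)*(m^3 - 8*m^2 + 19*m - 12) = (m - 4)*(m + 3)*(m^2 - 4*m + 3) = (m - 4)*(m - 1)*(m + 3)*(m - 3)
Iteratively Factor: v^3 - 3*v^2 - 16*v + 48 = (v - 3)*(v^2 - 16) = (v - 3)*(v + 4)*(v - 4)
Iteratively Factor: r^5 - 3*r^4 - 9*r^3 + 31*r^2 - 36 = (r + 1)*(r^4 - 4*r^3 - 5*r^2 + 36*r - 36) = (r - 2)*(r + 1)*(r^3 - 2*r^2 - 9*r + 18) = (r - 2)*(r + 1)*(r + 3)*(r^2 - 5*r + 6) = (r - 3)*(r - 2)*(r + 1)*(r + 3)*(r - 2)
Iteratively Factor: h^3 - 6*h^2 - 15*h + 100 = (h + 4)*(h^2 - 10*h + 25) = (h - 5)*(h + 4)*(h - 5)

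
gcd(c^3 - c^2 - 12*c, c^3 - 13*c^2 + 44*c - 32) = c - 4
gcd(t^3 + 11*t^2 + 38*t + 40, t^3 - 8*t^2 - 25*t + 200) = t + 5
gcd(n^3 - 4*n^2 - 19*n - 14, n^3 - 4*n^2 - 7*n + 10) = n + 2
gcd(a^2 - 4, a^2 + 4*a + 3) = 1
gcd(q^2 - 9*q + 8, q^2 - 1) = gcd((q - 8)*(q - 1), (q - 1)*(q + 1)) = q - 1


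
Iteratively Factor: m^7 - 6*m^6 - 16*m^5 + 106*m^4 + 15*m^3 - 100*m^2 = (m + 1)*(m^6 - 7*m^5 - 9*m^4 + 115*m^3 - 100*m^2) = (m + 1)*(m + 4)*(m^5 - 11*m^4 + 35*m^3 - 25*m^2) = m*(m + 1)*(m + 4)*(m^4 - 11*m^3 + 35*m^2 - 25*m) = m*(m - 5)*(m + 1)*(m + 4)*(m^3 - 6*m^2 + 5*m) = m*(m - 5)*(m - 1)*(m + 1)*(m + 4)*(m^2 - 5*m) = m^2*(m - 5)*(m - 1)*(m + 1)*(m + 4)*(m - 5)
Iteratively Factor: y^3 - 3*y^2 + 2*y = (y)*(y^2 - 3*y + 2) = y*(y - 2)*(y - 1)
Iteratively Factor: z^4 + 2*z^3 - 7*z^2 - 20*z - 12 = (z + 2)*(z^3 - 7*z - 6) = (z + 2)^2*(z^2 - 2*z - 3) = (z - 3)*(z + 2)^2*(z + 1)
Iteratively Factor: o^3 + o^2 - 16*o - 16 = (o + 4)*(o^2 - 3*o - 4) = (o - 4)*(o + 4)*(o + 1)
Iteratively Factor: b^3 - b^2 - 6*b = (b - 3)*(b^2 + 2*b) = (b - 3)*(b + 2)*(b)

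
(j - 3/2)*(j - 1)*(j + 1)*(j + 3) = j^4 + 3*j^3/2 - 11*j^2/2 - 3*j/2 + 9/2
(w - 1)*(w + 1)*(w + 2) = w^3 + 2*w^2 - w - 2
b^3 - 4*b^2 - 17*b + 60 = (b - 5)*(b - 3)*(b + 4)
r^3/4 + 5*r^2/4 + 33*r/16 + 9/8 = (r/4 + 1/2)*(r + 3/2)^2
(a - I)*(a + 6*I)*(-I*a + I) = -I*a^3 + 5*a^2 + I*a^2 - 5*a - 6*I*a + 6*I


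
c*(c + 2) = c^2 + 2*c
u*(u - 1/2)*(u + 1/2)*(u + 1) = u^4 + u^3 - u^2/4 - u/4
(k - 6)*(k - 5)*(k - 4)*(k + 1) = k^4 - 14*k^3 + 59*k^2 - 46*k - 120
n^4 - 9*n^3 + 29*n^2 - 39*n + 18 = (n - 3)^2*(n - 2)*(n - 1)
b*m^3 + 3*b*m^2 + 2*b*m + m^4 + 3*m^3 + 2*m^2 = m*(b + m)*(m + 1)*(m + 2)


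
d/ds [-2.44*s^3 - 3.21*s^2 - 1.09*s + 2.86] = -7.32*s^2 - 6.42*s - 1.09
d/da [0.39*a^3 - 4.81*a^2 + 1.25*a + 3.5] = 1.17*a^2 - 9.62*a + 1.25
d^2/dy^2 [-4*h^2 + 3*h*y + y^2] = 2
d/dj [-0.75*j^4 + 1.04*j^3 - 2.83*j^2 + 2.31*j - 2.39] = -3.0*j^3 + 3.12*j^2 - 5.66*j + 2.31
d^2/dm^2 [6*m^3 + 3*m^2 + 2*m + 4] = 36*m + 6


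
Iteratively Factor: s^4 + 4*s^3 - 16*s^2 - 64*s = (s + 4)*(s^3 - 16*s) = (s - 4)*(s + 4)*(s^2 + 4*s) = (s - 4)*(s + 4)^2*(s)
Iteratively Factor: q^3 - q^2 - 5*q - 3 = (q + 1)*(q^2 - 2*q - 3) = (q - 3)*(q + 1)*(q + 1)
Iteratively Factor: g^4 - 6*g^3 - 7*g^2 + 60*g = (g + 3)*(g^3 - 9*g^2 + 20*g) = (g - 4)*(g + 3)*(g^2 - 5*g) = (g - 5)*(g - 4)*(g + 3)*(g)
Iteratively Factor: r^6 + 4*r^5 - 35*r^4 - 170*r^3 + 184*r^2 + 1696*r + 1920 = (r - 5)*(r^5 + 9*r^4 + 10*r^3 - 120*r^2 - 416*r - 384) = (r - 5)*(r + 2)*(r^4 + 7*r^3 - 4*r^2 - 112*r - 192) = (r - 5)*(r + 2)*(r + 4)*(r^3 + 3*r^2 - 16*r - 48) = (r - 5)*(r - 4)*(r + 2)*(r + 4)*(r^2 + 7*r + 12) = (r - 5)*(r - 4)*(r + 2)*(r + 4)^2*(r + 3)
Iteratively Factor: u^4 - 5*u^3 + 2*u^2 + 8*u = (u)*(u^3 - 5*u^2 + 2*u + 8) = u*(u - 2)*(u^2 - 3*u - 4) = u*(u - 2)*(u + 1)*(u - 4)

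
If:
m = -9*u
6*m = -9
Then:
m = -3/2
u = 1/6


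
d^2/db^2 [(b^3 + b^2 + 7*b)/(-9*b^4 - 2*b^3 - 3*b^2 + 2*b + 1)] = 2*(-81*b^9 - 243*b^8 - 3375*b^7 - 1105*b^6 - 879*b^5 - 636*b^4 - 748*b^3 - 99*b^2 - 66*b + 13)/(729*b^12 + 486*b^11 + 837*b^10 - 154*b^9 - 180*b^8 - 402*b^7 - 111*b^6 + 42*b^5 + 60*b^4 + 34*b^3 - 3*b^2 - 6*b - 1)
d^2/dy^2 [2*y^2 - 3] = 4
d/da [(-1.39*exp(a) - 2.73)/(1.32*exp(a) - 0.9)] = 4.8546*exp(a)/(1.32*exp(a) - 0.9)^2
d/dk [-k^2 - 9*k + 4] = -2*k - 9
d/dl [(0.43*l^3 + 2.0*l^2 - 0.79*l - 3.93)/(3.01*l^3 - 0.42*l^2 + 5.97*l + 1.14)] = (-6.2006*l^4 + 9.89*l^3 + 48.5667*l^2 + 1.2588*l + 22.5615)/(9.0601*l^6 - 2.5284*l^5 + 36.1158*l^4 + 1.848*l^3 + 34.6833*l^2 + 13.6116*l + 1.2996)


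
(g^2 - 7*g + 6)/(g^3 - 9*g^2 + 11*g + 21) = (g^2 - 7*g + 6)/(g^3 - 9*g^2 + 11*g + 21)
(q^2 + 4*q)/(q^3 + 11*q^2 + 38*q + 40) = q/(q^2 + 7*q + 10)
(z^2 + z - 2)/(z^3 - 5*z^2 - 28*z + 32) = (z + 2)/(z^2 - 4*z - 32)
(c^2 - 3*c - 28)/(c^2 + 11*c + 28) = (c - 7)/(c + 7)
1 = 1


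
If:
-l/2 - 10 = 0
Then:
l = -20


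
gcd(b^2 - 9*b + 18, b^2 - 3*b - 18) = b - 6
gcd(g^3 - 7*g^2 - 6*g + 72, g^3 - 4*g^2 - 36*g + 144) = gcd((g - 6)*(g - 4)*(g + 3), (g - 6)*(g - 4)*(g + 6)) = g^2 - 10*g + 24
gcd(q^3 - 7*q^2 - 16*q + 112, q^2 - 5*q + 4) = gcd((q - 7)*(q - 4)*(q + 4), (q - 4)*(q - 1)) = q - 4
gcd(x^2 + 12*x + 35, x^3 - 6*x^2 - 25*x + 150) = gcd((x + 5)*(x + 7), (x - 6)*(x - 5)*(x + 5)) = x + 5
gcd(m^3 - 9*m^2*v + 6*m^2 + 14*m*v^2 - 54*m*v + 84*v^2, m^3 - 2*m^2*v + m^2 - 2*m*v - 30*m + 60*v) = -m^2 + 2*m*v - 6*m + 12*v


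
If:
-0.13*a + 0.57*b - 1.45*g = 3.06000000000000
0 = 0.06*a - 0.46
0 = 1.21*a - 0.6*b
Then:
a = 7.67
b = 15.46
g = 3.28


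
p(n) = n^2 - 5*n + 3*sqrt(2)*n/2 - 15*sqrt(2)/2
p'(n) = 2*n - 5 + 3*sqrt(2)/2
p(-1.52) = -3.92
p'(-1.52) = -5.92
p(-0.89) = -7.25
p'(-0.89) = -4.66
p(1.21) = -12.63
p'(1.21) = -0.46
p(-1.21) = -5.66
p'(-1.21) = -5.30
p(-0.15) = -10.15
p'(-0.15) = -3.18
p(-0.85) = -7.44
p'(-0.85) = -4.58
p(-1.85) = -1.86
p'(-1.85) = -6.58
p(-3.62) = 12.92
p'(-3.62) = -10.12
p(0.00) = -10.61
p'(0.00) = -2.88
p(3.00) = -10.24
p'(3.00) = 3.12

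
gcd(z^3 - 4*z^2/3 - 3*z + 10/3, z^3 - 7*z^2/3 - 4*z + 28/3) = z - 2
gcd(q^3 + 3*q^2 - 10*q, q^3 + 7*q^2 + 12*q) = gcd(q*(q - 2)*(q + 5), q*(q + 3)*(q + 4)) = q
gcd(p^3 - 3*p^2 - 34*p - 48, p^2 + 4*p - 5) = 1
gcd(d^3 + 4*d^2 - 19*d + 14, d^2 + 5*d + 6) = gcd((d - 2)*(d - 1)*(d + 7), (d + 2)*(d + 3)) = 1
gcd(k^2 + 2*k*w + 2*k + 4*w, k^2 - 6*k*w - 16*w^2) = k + 2*w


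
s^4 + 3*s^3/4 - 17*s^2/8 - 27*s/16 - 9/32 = (s - 3/2)*(s + 1/4)*(s + 1/2)*(s + 3/2)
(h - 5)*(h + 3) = h^2 - 2*h - 15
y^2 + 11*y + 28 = (y + 4)*(y + 7)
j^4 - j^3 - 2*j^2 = j^2*(j - 2)*(j + 1)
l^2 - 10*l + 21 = (l - 7)*(l - 3)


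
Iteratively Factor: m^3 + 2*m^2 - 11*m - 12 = (m - 3)*(m^2 + 5*m + 4) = (m - 3)*(m + 1)*(m + 4)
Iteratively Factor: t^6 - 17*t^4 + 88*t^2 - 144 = (t + 2)*(t^5 - 2*t^4 - 13*t^3 + 26*t^2 + 36*t - 72) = (t - 3)*(t + 2)*(t^4 + t^3 - 10*t^2 - 4*t + 24) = (t - 3)*(t + 2)^2*(t^3 - t^2 - 8*t + 12) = (t - 3)*(t - 2)*(t + 2)^2*(t^2 + t - 6) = (t - 3)*(t - 2)^2*(t + 2)^2*(t + 3)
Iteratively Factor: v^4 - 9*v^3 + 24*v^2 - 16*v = (v - 1)*(v^3 - 8*v^2 + 16*v) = (v - 4)*(v - 1)*(v^2 - 4*v) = v*(v - 4)*(v - 1)*(v - 4)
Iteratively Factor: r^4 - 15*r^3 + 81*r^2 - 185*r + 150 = (r - 5)*(r^3 - 10*r^2 + 31*r - 30) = (r - 5)*(r - 3)*(r^2 - 7*r + 10) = (r - 5)^2*(r - 3)*(r - 2)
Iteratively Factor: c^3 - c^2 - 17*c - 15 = (c + 1)*(c^2 - 2*c - 15) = (c + 1)*(c + 3)*(c - 5)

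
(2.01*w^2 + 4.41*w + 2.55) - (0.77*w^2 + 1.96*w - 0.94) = 1.24*w^2 + 2.45*w + 3.49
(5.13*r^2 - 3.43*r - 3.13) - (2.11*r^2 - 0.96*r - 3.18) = 3.02*r^2 - 2.47*r + 0.0500000000000003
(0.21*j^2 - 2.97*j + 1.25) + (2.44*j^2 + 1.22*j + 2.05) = 2.65*j^2 - 1.75*j + 3.3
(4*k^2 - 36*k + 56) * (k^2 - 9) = 4*k^4 - 36*k^3 + 20*k^2 + 324*k - 504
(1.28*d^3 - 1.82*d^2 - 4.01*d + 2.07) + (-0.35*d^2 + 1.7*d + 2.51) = 1.28*d^3 - 2.17*d^2 - 2.31*d + 4.58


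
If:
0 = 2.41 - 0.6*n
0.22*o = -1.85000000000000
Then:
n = 4.02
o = -8.41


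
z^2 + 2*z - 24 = (z - 4)*(z + 6)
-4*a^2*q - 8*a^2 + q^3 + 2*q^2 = (-2*a + q)*(2*a + q)*(q + 2)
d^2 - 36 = (d - 6)*(d + 6)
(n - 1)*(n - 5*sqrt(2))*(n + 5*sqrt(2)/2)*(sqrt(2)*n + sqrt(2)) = sqrt(2)*n^4 - 5*n^3 - 26*sqrt(2)*n^2 + 5*n + 25*sqrt(2)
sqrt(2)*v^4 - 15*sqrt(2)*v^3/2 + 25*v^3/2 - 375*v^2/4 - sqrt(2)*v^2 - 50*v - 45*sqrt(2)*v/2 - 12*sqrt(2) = (v - 8)*(v + 1/2)*(v + 6*sqrt(2))*(sqrt(2)*v + 1/2)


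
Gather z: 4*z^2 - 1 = 4*z^2 - 1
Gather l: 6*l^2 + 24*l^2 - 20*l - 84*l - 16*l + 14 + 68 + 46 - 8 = 30*l^2 - 120*l + 120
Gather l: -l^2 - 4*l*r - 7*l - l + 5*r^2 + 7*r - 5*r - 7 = -l^2 + l*(-4*r - 8) + 5*r^2 + 2*r - 7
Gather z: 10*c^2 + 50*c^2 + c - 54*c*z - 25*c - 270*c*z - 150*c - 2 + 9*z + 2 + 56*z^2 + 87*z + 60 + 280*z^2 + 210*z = 60*c^2 - 174*c + 336*z^2 + z*(306 - 324*c) + 60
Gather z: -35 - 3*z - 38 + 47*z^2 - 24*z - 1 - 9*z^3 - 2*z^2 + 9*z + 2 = -9*z^3 + 45*z^2 - 18*z - 72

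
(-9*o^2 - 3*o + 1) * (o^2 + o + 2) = -9*o^4 - 12*o^3 - 20*o^2 - 5*o + 2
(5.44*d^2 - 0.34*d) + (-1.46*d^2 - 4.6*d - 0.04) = 3.98*d^2 - 4.94*d - 0.04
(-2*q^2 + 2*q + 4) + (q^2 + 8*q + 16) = -q^2 + 10*q + 20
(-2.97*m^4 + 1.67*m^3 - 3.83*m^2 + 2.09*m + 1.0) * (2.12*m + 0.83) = -6.2964*m^5 + 1.0753*m^4 - 6.7335*m^3 + 1.2519*m^2 + 3.8547*m + 0.83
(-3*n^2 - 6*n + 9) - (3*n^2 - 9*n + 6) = -6*n^2 + 3*n + 3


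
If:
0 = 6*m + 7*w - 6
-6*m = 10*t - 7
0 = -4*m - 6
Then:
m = -3/2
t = 8/5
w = 15/7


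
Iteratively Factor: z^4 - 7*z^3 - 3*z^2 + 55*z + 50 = (z + 1)*(z^3 - 8*z^2 + 5*z + 50) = (z - 5)*(z + 1)*(z^2 - 3*z - 10) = (z - 5)^2*(z + 1)*(z + 2)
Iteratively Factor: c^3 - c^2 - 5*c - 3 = (c - 3)*(c^2 + 2*c + 1) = (c - 3)*(c + 1)*(c + 1)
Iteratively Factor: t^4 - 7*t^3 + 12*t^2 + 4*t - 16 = (t + 1)*(t^3 - 8*t^2 + 20*t - 16) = (t - 4)*(t + 1)*(t^2 - 4*t + 4) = (t - 4)*(t - 2)*(t + 1)*(t - 2)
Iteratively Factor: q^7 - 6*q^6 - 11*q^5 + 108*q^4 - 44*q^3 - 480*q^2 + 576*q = (q + 3)*(q^6 - 9*q^5 + 16*q^4 + 60*q^3 - 224*q^2 + 192*q) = (q + 3)^2*(q^5 - 12*q^4 + 52*q^3 - 96*q^2 + 64*q) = (q - 4)*(q + 3)^2*(q^4 - 8*q^3 + 20*q^2 - 16*q) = (q - 4)*(q - 2)*(q + 3)^2*(q^3 - 6*q^2 + 8*q) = (q - 4)*(q - 2)^2*(q + 3)^2*(q^2 - 4*q) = q*(q - 4)*(q - 2)^2*(q + 3)^2*(q - 4)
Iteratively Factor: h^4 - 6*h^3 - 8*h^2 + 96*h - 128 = (h - 4)*(h^3 - 2*h^2 - 16*h + 32) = (h - 4)^2*(h^2 + 2*h - 8) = (h - 4)^2*(h - 2)*(h + 4)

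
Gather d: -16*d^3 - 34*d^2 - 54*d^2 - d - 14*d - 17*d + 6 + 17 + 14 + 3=-16*d^3 - 88*d^2 - 32*d + 40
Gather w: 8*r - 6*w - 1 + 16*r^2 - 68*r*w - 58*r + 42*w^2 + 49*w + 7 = 16*r^2 - 50*r + 42*w^2 + w*(43 - 68*r) + 6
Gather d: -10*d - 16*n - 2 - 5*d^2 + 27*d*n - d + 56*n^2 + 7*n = -5*d^2 + d*(27*n - 11) + 56*n^2 - 9*n - 2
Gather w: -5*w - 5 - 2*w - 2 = -7*w - 7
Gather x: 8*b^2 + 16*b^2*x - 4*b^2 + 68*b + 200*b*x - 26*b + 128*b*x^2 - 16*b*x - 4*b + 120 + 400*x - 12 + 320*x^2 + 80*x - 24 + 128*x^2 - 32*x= 4*b^2 + 38*b + x^2*(128*b + 448) + x*(16*b^2 + 184*b + 448) + 84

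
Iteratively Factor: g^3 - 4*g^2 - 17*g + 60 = (g - 3)*(g^2 - g - 20) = (g - 3)*(g + 4)*(g - 5)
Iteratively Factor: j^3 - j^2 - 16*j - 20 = (j - 5)*(j^2 + 4*j + 4) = (j - 5)*(j + 2)*(j + 2)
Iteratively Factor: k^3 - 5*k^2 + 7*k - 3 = (k - 1)*(k^2 - 4*k + 3) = (k - 1)^2*(k - 3)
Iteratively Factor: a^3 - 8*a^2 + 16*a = (a - 4)*(a^2 - 4*a) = a*(a - 4)*(a - 4)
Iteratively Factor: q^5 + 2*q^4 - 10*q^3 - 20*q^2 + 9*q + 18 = (q - 3)*(q^4 + 5*q^3 + 5*q^2 - 5*q - 6) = (q - 3)*(q + 2)*(q^3 + 3*q^2 - q - 3) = (q - 3)*(q + 2)*(q + 3)*(q^2 - 1) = (q - 3)*(q - 1)*(q + 2)*(q + 3)*(q + 1)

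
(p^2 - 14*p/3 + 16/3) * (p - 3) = p^3 - 23*p^2/3 + 58*p/3 - 16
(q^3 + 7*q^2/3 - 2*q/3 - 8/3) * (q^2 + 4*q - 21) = q^5 + 19*q^4/3 - 37*q^3/3 - 163*q^2/3 + 10*q/3 + 56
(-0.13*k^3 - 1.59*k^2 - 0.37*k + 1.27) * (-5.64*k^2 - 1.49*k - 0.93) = 0.7332*k^5 + 9.1613*k^4 + 4.5768*k^3 - 5.1328*k^2 - 1.5482*k - 1.1811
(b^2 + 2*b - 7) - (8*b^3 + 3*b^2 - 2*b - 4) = -8*b^3 - 2*b^2 + 4*b - 3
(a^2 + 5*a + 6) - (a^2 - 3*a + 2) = 8*a + 4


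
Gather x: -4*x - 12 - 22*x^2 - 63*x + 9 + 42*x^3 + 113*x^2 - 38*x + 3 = 42*x^3 + 91*x^2 - 105*x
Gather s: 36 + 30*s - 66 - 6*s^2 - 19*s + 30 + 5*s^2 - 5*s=-s^2 + 6*s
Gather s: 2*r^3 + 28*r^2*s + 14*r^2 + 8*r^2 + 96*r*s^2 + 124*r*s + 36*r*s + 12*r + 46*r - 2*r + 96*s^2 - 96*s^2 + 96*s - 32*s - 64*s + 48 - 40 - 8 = 2*r^3 + 22*r^2 + 96*r*s^2 + 56*r + s*(28*r^2 + 160*r)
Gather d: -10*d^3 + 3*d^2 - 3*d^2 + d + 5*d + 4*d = -10*d^3 + 10*d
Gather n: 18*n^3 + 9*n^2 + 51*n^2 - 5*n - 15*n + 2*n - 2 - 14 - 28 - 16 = 18*n^3 + 60*n^2 - 18*n - 60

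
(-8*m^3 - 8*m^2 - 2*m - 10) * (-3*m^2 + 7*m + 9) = 24*m^5 - 32*m^4 - 122*m^3 - 56*m^2 - 88*m - 90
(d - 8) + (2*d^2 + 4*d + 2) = 2*d^2 + 5*d - 6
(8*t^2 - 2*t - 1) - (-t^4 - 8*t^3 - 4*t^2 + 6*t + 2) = t^4 + 8*t^3 + 12*t^2 - 8*t - 3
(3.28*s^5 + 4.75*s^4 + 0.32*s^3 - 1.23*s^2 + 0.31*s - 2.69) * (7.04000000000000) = 23.0912*s^5 + 33.44*s^4 + 2.2528*s^3 - 8.6592*s^2 + 2.1824*s - 18.9376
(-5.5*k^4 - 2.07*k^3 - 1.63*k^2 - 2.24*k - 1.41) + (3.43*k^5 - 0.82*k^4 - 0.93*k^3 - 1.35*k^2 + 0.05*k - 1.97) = 3.43*k^5 - 6.32*k^4 - 3.0*k^3 - 2.98*k^2 - 2.19*k - 3.38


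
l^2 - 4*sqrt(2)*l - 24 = (l - 6*sqrt(2))*(l + 2*sqrt(2))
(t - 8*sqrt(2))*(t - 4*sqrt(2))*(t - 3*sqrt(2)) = t^3 - 15*sqrt(2)*t^2 + 136*t - 192*sqrt(2)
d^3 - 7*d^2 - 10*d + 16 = (d - 8)*(d - 1)*(d + 2)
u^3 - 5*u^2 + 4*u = u*(u - 4)*(u - 1)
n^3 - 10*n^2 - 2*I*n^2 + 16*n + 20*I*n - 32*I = (n - 8)*(n - 2)*(n - 2*I)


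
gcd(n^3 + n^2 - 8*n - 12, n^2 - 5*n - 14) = n + 2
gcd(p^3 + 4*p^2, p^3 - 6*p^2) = p^2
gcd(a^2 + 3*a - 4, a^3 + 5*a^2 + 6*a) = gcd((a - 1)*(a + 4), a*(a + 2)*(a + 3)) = 1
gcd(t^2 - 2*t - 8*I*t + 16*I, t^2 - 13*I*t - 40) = t - 8*I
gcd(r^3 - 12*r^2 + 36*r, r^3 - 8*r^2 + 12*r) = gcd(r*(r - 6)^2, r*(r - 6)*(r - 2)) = r^2 - 6*r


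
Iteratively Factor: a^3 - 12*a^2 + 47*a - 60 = (a - 3)*(a^2 - 9*a + 20) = (a - 5)*(a - 3)*(a - 4)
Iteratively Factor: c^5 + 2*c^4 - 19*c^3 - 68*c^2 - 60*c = (c + 3)*(c^4 - c^3 - 16*c^2 - 20*c) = (c - 5)*(c + 3)*(c^3 + 4*c^2 + 4*c) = c*(c - 5)*(c + 3)*(c^2 + 4*c + 4) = c*(c - 5)*(c + 2)*(c + 3)*(c + 2)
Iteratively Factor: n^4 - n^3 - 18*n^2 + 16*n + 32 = (n + 1)*(n^3 - 2*n^2 - 16*n + 32) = (n - 4)*(n + 1)*(n^2 + 2*n - 8) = (n - 4)*(n - 2)*(n + 1)*(n + 4)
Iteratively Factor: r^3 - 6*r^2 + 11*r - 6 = (r - 3)*(r^2 - 3*r + 2) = (r - 3)*(r - 2)*(r - 1)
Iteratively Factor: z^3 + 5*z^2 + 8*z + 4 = (z + 1)*(z^2 + 4*z + 4) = (z + 1)*(z + 2)*(z + 2)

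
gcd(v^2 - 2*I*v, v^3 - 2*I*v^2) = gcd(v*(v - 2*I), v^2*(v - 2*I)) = v^2 - 2*I*v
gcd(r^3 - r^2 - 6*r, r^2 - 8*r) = r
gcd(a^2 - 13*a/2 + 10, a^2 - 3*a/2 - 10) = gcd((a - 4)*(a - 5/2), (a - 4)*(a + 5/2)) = a - 4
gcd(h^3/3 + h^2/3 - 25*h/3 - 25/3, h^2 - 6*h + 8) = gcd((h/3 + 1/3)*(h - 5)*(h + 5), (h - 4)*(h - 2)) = 1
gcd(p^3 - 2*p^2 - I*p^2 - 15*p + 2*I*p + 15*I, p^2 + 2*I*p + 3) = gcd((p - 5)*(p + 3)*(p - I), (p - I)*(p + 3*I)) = p - I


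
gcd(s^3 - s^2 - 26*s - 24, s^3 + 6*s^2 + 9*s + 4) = s^2 + 5*s + 4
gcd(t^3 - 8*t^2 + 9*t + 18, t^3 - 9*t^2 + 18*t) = t^2 - 9*t + 18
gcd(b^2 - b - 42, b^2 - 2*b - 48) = b + 6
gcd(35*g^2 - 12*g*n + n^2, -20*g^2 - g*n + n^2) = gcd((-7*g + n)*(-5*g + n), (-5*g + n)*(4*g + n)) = 5*g - n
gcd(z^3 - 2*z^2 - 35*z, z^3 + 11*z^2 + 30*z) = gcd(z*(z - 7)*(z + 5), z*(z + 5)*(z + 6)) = z^2 + 5*z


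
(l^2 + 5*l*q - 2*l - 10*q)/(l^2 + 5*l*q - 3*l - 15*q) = (l - 2)/(l - 3)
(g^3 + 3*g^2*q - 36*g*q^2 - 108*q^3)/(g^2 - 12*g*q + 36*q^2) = (-g^2 - 9*g*q - 18*q^2)/(-g + 6*q)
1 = 1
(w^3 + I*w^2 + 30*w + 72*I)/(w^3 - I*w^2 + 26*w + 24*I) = (w + 3*I)/(w + I)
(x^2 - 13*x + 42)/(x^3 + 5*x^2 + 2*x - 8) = (x^2 - 13*x + 42)/(x^3 + 5*x^2 + 2*x - 8)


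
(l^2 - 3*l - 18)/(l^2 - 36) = (l + 3)/(l + 6)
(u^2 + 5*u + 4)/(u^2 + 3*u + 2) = (u + 4)/(u + 2)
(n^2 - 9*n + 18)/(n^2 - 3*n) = (n - 6)/n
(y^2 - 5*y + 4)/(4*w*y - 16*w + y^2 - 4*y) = (y - 1)/(4*w + y)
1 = 1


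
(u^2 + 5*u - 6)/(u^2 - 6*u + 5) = (u + 6)/(u - 5)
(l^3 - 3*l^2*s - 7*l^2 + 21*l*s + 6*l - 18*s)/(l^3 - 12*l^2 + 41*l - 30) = (l - 3*s)/(l - 5)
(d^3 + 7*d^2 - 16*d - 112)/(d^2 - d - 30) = (-d^3 - 7*d^2 + 16*d + 112)/(-d^2 + d + 30)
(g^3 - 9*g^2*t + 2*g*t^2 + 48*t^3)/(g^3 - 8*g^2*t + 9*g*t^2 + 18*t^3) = (-g^2 + 6*g*t + 16*t^2)/(-g^2 + 5*g*t + 6*t^2)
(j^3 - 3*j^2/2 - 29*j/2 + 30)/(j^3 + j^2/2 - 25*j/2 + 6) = (2*j - 5)/(2*j - 1)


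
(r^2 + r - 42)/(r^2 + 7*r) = (r - 6)/r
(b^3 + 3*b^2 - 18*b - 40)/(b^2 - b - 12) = (b^2 + 7*b + 10)/(b + 3)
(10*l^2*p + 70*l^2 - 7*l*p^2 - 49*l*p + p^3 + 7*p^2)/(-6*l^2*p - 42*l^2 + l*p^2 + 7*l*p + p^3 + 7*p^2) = (-5*l + p)/(3*l + p)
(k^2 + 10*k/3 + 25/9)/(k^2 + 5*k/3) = (k + 5/3)/k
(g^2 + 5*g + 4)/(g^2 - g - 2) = (g + 4)/(g - 2)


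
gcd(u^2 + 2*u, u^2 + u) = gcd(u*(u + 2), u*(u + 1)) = u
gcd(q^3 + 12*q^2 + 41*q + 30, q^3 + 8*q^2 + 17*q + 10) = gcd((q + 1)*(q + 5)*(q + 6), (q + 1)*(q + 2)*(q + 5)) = q^2 + 6*q + 5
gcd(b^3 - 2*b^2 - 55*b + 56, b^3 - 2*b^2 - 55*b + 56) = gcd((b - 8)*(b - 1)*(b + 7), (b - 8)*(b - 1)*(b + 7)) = b^3 - 2*b^2 - 55*b + 56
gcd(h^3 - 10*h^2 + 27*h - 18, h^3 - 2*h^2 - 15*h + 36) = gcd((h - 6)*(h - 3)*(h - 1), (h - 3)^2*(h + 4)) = h - 3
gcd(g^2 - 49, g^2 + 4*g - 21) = g + 7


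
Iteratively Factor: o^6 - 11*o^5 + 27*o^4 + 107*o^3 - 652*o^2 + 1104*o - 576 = (o - 3)*(o^5 - 8*o^4 + 3*o^3 + 116*o^2 - 304*o + 192) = (o - 3)*(o + 4)*(o^4 - 12*o^3 + 51*o^2 - 88*o + 48) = (o - 4)*(o - 3)*(o + 4)*(o^3 - 8*o^2 + 19*o - 12) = (o - 4)*(o - 3)^2*(o + 4)*(o^2 - 5*o + 4) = (o - 4)*(o - 3)^2*(o - 1)*(o + 4)*(o - 4)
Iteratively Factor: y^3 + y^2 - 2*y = (y)*(y^2 + y - 2) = y*(y + 2)*(y - 1)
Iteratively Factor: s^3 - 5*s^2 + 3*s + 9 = (s - 3)*(s^2 - 2*s - 3) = (s - 3)*(s + 1)*(s - 3)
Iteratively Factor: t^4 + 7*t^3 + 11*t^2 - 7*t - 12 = (t + 1)*(t^3 + 6*t^2 + 5*t - 12) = (t - 1)*(t + 1)*(t^2 + 7*t + 12) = (t - 1)*(t + 1)*(t + 3)*(t + 4)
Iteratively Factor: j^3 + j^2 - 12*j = (j)*(j^2 + j - 12) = j*(j - 3)*(j + 4)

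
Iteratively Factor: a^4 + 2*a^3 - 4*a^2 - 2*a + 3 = (a - 1)*(a^3 + 3*a^2 - a - 3) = (a - 1)^2*(a^2 + 4*a + 3) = (a - 1)^2*(a + 1)*(a + 3)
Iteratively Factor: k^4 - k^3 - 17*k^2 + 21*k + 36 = (k + 4)*(k^3 - 5*k^2 + 3*k + 9) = (k - 3)*(k + 4)*(k^2 - 2*k - 3) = (k - 3)*(k + 1)*(k + 4)*(k - 3)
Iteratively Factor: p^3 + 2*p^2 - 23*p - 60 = (p + 3)*(p^2 - p - 20) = (p + 3)*(p + 4)*(p - 5)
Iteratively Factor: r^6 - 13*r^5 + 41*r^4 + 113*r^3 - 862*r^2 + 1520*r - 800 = (r - 4)*(r^5 - 9*r^4 + 5*r^3 + 133*r^2 - 330*r + 200) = (r - 5)*(r - 4)*(r^4 - 4*r^3 - 15*r^2 + 58*r - 40) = (r - 5)*(r - 4)*(r - 2)*(r^3 - 2*r^2 - 19*r + 20) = (r - 5)*(r - 4)*(r - 2)*(r - 1)*(r^2 - r - 20) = (r - 5)^2*(r - 4)*(r - 2)*(r - 1)*(r + 4)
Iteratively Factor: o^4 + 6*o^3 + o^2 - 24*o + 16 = (o + 4)*(o^3 + 2*o^2 - 7*o + 4) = (o + 4)^2*(o^2 - 2*o + 1) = (o - 1)*(o + 4)^2*(o - 1)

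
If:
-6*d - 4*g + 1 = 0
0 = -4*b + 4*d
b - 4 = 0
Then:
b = 4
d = 4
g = -23/4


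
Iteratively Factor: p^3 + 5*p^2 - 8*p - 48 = (p - 3)*(p^2 + 8*p + 16) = (p - 3)*(p + 4)*(p + 4)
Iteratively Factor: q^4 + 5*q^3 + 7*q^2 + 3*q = (q + 1)*(q^3 + 4*q^2 + 3*q) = (q + 1)^2*(q^2 + 3*q) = q*(q + 1)^2*(q + 3)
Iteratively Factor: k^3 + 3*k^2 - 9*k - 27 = (k + 3)*(k^2 - 9) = (k + 3)^2*(k - 3)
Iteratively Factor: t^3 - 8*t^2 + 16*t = (t - 4)*(t^2 - 4*t) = (t - 4)^2*(t)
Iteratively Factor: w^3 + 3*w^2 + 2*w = (w + 2)*(w^2 + w) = (w + 1)*(w + 2)*(w)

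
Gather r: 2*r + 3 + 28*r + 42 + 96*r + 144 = 126*r + 189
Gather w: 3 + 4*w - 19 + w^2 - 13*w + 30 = w^2 - 9*w + 14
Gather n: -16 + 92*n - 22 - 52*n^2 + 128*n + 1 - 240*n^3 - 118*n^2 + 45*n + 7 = -240*n^3 - 170*n^2 + 265*n - 30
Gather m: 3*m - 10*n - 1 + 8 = 3*m - 10*n + 7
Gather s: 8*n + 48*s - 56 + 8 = 8*n + 48*s - 48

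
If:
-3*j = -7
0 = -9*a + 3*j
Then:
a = 7/9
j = 7/3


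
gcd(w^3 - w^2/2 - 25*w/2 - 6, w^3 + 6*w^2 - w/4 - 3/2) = w + 1/2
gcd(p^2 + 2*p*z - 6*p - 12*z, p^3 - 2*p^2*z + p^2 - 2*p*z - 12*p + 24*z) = 1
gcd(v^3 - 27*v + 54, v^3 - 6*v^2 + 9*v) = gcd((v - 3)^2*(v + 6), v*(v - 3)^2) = v^2 - 6*v + 9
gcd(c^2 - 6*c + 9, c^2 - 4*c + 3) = c - 3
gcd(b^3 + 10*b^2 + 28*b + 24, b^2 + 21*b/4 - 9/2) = b + 6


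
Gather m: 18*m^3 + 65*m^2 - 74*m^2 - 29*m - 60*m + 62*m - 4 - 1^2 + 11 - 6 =18*m^3 - 9*m^2 - 27*m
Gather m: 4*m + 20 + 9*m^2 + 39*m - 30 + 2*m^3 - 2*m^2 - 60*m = 2*m^3 + 7*m^2 - 17*m - 10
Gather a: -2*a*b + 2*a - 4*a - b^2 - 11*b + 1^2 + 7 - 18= a*(-2*b - 2) - b^2 - 11*b - 10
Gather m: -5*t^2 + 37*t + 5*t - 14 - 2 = -5*t^2 + 42*t - 16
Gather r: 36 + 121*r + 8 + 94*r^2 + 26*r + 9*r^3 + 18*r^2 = 9*r^3 + 112*r^2 + 147*r + 44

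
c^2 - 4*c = c*(c - 4)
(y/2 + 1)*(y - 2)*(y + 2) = y^3/2 + y^2 - 2*y - 4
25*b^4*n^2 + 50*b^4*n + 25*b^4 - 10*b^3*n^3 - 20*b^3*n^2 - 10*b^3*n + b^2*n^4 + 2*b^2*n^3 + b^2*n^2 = (-5*b + n)^2*(b*n + b)^2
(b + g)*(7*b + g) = 7*b^2 + 8*b*g + g^2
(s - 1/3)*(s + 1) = s^2 + 2*s/3 - 1/3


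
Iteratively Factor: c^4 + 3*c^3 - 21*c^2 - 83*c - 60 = (c - 5)*(c^3 + 8*c^2 + 19*c + 12) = (c - 5)*(c + 4)*(c^2 + 4*c + 3) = (c - 5)*(c + 3)*(c + 4)*(c + 1)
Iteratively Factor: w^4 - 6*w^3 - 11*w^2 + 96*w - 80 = (w - 4)*(w^3 - 2*w^2 - 19*w + 20) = (w - 5)*(w - 4)*(w^2 + 3*w - 4) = (w - 5)*(w - 4)*(w - 1)*(w + 4)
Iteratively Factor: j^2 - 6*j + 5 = (j - 1)*(j - 5)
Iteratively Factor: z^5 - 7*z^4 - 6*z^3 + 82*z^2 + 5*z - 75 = (z + 3)*(z^4 - 10*z^3 + 24*z^2 + 10*z - 25) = (z - 5)*(z + 3)*(z^3 - 5*z^2 - z + 5) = (z - 5)^2*(z + 3)*(z^2 - 1) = (z - 5)^2*(z + 1)*(z + 3)*(z - 1)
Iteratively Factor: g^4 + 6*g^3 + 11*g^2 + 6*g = (g + 1)*(g^3 + 5*g^2 + 6*g) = (g + 1)*(g + 3)*(g^2 + 2*g) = g*(g + 1)*(g + 3)*(g + 2)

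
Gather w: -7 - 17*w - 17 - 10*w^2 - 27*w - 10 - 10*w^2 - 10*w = -20*w^2 - 54*w - 34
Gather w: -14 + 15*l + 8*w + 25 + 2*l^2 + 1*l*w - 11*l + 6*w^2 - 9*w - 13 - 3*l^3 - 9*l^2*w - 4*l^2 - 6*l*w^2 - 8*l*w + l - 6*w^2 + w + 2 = -3*l^3 - 2*l^2 - 6*l*w^2 + 5*l + w*(-9*l^2 - 7*l)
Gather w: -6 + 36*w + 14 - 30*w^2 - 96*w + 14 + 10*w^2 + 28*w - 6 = -20*w^2 - 32*w + 16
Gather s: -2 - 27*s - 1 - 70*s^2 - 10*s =-70*s^2 - 37*s - 3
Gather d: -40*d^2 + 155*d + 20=-40*d^2 + 155*d + 20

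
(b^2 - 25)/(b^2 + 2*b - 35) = (b + 5)/(b + 7)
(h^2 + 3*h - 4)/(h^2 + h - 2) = (h + 4)/(h + 2)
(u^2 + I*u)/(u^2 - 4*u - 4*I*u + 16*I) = u*(u + I)/(u^2 - 4*u - 4*I*u + 16*I)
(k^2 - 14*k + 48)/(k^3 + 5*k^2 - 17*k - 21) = (k^2 - 14*k + 48)/(k^3 + 5*k^2 - 17*k - 21)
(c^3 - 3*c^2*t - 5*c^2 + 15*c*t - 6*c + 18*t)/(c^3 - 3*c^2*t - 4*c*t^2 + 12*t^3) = (-c^2 + 5*c + 6)/(-c^2 + 4*t^2)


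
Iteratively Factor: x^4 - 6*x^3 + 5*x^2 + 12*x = (x + 1)*(x^3 - 7*x^2 + 12*x) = x*(x + 1)*(x^2 - 7*x + 12) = x*(x - 4)*(x + 1)*(x - 3)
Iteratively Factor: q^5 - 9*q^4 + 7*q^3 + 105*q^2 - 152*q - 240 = (q + 3)*(q^4 - 12*q^3 + 43*q^2 - 24*q - 80) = (q + 1)*(q + 3)*(q^3 - 13*q^2 + 56*q - 80) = (q - 5)*(q + 1)*(q + 3)*(q^2 - 8*q + 16) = (q - 5)*(q - 4)*(q + 1)*(q + 3)*(q - 4)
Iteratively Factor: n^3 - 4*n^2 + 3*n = (n)*(n^2 - 4*n + 3) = n*(n - 3)*(n - 1)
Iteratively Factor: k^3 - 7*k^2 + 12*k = (k)*(k^2 - 7*k + 12) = k*(k - 3)*(k - 4)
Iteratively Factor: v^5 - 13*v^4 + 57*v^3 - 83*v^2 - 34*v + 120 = (v - 4)*(v^4 - 9*v^3 + 21*v^2 + v - 30) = (v - 4)*(v - 2)*(v^3 - 7*v^2 + 7*v + 15) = (v - 5)*(v - 4)*(v - 2)*(v^2 - 2*v - 3) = (v - 5)*(v - 4)*(v - 2)*(v + 1)*(v - 3)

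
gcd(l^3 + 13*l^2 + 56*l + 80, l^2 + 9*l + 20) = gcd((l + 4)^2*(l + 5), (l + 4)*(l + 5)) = l^2 + 9*l + 20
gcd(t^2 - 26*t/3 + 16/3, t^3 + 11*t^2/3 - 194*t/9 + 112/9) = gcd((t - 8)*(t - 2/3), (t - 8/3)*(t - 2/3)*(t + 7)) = t - 2/3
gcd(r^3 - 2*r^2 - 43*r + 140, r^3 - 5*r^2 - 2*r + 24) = r - 4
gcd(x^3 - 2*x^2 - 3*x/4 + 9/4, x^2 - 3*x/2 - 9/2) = 1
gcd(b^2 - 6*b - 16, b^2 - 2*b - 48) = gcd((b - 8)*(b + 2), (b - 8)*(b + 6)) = b - 8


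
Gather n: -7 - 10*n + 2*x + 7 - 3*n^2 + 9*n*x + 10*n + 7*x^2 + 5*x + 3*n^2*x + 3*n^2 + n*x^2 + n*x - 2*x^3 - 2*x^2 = 3*n^2*x + n*(x^2 + 10*x) - 2*x^3 + 5*x^2 + 7*x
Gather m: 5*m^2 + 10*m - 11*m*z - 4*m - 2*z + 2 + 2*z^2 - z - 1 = 5*m^2 + m*(6 - 11*z) + 2*z^2 - 3*z + 1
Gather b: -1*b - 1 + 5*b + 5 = 4*b + 4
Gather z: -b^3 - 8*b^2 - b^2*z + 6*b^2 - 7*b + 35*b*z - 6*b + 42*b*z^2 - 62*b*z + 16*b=-b^3 - 2*b^2 + 42*b*z^2 + 3*b + z*(-b^2 - 27*b)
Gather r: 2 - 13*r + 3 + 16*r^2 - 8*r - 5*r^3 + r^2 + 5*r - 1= -5*r^3 + 17*r^2 - 16*r + 4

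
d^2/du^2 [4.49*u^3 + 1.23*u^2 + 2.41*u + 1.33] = 26.94*u + 2.46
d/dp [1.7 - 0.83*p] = -0.830000000000000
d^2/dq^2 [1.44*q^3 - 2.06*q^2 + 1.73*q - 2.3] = 8.64*q - 4.12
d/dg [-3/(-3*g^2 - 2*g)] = 6*(-3*g - 1)/(g^2*(3*g + 2)^2)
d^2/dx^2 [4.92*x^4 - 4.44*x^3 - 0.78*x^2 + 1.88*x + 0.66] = 59.04*x^2 - 26.64*x - 1.56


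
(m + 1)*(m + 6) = m^2 + 7*m + 6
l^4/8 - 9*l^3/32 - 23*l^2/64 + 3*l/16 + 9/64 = (l/4 + 1/4)*(l/2 + 1/4)*(l - 3)*(l - 3/4)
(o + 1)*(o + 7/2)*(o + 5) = o^3 + 19*o^2/2 + 26*o + 35/2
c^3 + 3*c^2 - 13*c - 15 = (c - 3)*(c + 1)*(c + 5)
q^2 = q^2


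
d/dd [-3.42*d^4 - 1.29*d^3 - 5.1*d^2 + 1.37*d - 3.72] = -13.68*d^3 - 3.87*d^2 - 10.2*d + 1.37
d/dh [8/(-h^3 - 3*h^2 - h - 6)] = 8*(3*h^2 + 6*h + 1)/(h^3 + 3*h^2 + h + 6)^2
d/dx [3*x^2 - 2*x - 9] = 6*x - 2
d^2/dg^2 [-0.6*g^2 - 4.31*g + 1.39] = -1.20000000000000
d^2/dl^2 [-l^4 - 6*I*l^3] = 12*l*(-l - 3*I)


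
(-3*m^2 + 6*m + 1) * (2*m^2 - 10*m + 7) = -6*m^4 + 42*m^3 - 79*m^2 + 32*m + 7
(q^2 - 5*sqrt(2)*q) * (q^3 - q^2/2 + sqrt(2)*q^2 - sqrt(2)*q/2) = q^5 - 4*sqrt(2)*q^4 - q^4/2 - 10*q^3 + 2*sqrt(2)*q^3 + 5*q^2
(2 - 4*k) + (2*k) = 2 - 2*k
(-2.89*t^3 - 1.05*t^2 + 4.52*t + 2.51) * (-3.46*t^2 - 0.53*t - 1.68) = 9.9994*t^5 + 5.1647*t^4 - 10.2275*t^3 - 9.3162*t^2 - 8.9239*t - 4.2168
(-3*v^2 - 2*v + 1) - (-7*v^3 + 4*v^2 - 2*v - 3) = 7*v^3 - 7*v^2 + 4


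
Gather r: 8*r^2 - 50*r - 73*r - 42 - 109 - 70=8*r^2 - 123*r - 221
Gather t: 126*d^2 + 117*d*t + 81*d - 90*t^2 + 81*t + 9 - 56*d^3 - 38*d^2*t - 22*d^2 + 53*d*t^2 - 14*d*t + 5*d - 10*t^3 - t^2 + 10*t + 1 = -56*d^3 + 104*d^2 + 86*d - 10*t^3 + t^2*(53*d - 91) + t*(-38*d^2 + 103*d + 91) + 10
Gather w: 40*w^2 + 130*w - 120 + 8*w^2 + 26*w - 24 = 48*w^2 + 156*w - 144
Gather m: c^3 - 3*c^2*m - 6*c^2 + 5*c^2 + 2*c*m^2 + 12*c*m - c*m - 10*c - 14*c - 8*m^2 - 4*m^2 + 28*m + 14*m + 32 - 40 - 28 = c^3 - c^2 - 24*c + m^2*(2*c - 12) + m*(-3*c^2 + 11*c + 42) - 36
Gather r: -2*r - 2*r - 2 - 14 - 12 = -4*r - 28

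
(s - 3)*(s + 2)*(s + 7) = s^3 + 6*s^2 - 13*s - 42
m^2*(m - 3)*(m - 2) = m^4 - 5*m^3 + 6*m^2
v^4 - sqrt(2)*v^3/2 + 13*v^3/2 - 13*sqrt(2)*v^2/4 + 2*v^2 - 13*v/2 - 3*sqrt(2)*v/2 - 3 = (v + 1/2)*(v + 6)*(v - sqrt(2))*(v + sqrt(2)/2)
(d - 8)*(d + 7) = d^2 - d - 56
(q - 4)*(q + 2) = q^2 - 2*q - 8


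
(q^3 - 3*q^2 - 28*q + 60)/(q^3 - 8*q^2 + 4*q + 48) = (q^2 + 3*q - 10)/(q^2 - 2*q - 8)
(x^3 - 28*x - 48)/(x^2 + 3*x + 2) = (x^2 - 2*x - 24)/(x + 1)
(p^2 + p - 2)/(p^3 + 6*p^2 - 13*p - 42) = (p - 1)/(p^2 + 4*p - 21)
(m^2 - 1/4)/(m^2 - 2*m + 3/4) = (2*m + 1)/(2*m - 3)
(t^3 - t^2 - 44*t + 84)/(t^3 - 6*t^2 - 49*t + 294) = (t - 2)/(t - 7)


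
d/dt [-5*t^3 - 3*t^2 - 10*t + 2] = -15*t^2 - 6*t - 10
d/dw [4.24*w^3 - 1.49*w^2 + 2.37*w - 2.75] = 12.72*w^2 - 2.98*w + 2.37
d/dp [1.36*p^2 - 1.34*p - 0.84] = 2.72*p - 1.34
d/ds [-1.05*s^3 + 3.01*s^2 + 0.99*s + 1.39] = -3.15*s^2 + 6.02*s + 0.99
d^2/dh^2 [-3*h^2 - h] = -6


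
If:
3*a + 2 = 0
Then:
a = -2/3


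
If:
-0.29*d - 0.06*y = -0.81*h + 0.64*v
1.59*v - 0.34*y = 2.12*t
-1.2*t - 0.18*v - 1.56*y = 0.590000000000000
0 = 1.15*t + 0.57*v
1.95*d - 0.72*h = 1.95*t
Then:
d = -0.00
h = -0.07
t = 0.02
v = -0.05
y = -0.39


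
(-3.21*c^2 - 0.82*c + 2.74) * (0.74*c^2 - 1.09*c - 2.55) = -2.3754*c^4 + 2.8921*c^3 + 11.1069*c^2 - 0.895600000000001*c - 6.987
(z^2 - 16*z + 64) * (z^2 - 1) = z^4 - 16*z^3 + 63*z^2 + 16*z - 64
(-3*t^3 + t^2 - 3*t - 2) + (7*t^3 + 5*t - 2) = 4*t^3 + t^2 + 2*t - 4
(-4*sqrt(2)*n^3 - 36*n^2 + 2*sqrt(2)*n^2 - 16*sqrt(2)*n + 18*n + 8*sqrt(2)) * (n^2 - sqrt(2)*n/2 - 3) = -4*sqrt(2)*n^5 - 32*n^4 + 2*sqrt(2)*n^4 + 16*n^3 + 14*sqrt(2)*n^3 - 7*sqrt(2)*n^2 + 124*n^2 - 62*n + 48*sqrt(2)*n - 24*sqrt(2)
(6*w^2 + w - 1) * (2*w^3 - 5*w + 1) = 12*w^5 + 2*w^4 - 32*w^3 + w^2 + 6*w - 1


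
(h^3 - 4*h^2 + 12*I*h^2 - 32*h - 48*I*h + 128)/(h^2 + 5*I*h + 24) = (h^2 + 4*h*(-1 + I) - 16*I)/(h - 3*I)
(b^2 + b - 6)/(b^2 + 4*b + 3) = (b - 2)/(b + 1)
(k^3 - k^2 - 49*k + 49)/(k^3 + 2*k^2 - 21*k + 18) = (k^2 - 49)/(k^2 + 3*k - 18)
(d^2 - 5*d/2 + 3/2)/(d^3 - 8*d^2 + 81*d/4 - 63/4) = 2*(d - 1)/(2*d^2 - 13*d + 21)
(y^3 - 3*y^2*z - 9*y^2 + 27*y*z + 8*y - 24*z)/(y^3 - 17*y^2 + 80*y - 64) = (y - 3*z)/(y - 8)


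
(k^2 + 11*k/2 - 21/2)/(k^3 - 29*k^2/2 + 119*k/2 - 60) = (k + 7)/(k^2 - 13*k + 40)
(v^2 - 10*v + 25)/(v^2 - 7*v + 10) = (v - 5)/(v - 2)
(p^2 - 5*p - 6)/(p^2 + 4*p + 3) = (p - 6)/(p + 3)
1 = 1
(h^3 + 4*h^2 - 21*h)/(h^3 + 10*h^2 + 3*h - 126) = h/(h + 6)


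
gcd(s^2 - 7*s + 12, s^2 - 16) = s - 4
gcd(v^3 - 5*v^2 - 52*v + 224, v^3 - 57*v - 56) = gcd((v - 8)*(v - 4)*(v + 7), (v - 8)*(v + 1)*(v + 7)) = v^2 - v - 56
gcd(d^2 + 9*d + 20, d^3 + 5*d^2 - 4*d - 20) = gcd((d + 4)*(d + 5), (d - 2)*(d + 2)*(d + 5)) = d + 5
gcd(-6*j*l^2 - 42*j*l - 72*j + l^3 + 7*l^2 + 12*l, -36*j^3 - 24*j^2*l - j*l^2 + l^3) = 6*j - l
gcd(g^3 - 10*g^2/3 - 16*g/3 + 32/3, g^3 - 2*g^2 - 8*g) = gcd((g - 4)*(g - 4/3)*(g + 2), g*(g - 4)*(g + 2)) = g^2 - 2*g - 8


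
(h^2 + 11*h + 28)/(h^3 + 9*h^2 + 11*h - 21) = (h + 4)/(h^2 + 2*h - 3)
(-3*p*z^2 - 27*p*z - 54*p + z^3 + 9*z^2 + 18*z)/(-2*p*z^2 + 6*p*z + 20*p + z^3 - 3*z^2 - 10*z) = (3*p*z^2 + 27*p*z + 54*p - z^3 - 9*z^2 - 18*z)/(2*p*z^2 - 6*p*z - 20*p - z^3 + 3*z^2 + 10*z)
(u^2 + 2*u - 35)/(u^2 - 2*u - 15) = (u + 7)/(u + 3)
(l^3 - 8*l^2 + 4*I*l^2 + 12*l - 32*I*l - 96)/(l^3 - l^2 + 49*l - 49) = (l^3 + l^2*(-8 + 4*I) + l*(12 - 32*I) - 96)/(l^3 - l^2 + 49*l - 49)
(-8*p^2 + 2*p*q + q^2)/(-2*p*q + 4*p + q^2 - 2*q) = (4*p + q)/(q - 2)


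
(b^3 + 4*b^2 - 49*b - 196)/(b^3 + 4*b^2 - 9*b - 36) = (b^2 - 49)/(b^2 - 9)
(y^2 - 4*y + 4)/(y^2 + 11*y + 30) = (y^2 - 4*y + 4)/(y^2 + 11*y + 30)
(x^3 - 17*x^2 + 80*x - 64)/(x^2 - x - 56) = (x^2 - 9*x + 8)/(x + 7)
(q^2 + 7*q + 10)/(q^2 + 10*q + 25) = (q + 2)/(q + 5)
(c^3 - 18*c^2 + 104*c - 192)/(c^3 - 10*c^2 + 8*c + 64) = (c - 6)/(c + 2)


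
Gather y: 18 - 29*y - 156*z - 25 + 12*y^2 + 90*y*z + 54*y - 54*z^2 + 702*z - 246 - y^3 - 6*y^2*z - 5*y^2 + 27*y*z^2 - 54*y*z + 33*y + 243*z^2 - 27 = -y^3 + y^2*(7 - 6*z) + y*(27*z^2 + 36*z + 58) + 189*z^2 + 546*z - 280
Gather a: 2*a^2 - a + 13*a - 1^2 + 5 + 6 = 2*a^2 + 12*a + 10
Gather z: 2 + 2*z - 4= 2*z - 2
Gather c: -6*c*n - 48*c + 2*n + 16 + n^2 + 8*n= c*(-6*n - 48) + n^2 + 10*n + 16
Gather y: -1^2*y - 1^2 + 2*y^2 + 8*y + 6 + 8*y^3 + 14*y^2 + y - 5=8*y^3 + 16*y^2 + 8*y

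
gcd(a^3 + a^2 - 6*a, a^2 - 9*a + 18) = 1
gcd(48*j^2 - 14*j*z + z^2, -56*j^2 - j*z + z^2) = -8*j + z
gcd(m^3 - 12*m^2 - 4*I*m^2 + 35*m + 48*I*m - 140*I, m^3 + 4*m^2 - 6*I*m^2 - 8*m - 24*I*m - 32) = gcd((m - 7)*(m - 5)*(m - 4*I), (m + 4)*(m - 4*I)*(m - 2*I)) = m - 4*I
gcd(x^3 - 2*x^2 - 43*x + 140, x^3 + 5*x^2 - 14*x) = x + 7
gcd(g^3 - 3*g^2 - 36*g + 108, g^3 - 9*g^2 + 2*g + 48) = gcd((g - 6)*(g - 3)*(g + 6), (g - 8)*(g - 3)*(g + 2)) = g - 3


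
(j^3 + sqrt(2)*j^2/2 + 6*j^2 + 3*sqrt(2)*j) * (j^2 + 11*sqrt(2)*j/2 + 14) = j^5 + 6*j^4 + 6*sqrt(2)*j^4 + 39*j^3/2 + 36*sqrt(2)*j^3 + 7*sqrt(2)*j^2 + 117*j^2 + 42*sqrt(2)*j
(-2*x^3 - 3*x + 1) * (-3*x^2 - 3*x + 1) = 6*x^5 + 6*x^4 + 7*x^3 + 6*x^2 - 6*x + 1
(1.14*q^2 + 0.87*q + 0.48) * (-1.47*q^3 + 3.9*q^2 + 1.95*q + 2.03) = -1.6758*q^5 + 3.1671*q^4 + 4.9104*q^3 + 5.8827*q^2 + 2.7021*q + 0.9744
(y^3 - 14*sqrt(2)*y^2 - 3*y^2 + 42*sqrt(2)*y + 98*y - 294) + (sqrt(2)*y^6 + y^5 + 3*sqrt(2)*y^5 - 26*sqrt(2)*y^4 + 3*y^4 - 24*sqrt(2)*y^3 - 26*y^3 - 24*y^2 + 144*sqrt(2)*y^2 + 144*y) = sqrt(2)*y^6 + y^5 + 3*sqrt(2)*y^5 - 26*sqrt(2)*y^4 + 3*y^4 - 24*sqrt(2)*y^3 - 25*y^3 - 27*y^2 + 130*sqrt(2)*y^2 + 42*sqrt(2)*y + 242*y - 294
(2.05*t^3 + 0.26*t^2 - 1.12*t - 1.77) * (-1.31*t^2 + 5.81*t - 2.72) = -2.6855*t^5 + 11.5699*t^4 - 2.5982*t^3 - 4.8957*t^2 - 7.2373*t + 4.8144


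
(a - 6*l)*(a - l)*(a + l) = a^3 - 6*a^2*l - a*l^2 + 6*l^3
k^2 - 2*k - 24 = (k - 6)*(k + 4)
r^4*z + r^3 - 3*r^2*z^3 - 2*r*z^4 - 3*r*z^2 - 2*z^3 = (r - 2*z)*(r + z)^2*(r*z + 1)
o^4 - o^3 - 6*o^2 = o^2*(o - 3)*(o + 2)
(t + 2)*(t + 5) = t^2 + 7*t + 10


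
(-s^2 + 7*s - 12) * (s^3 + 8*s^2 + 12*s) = -s^5 - s^4 + 32*s^3 - 12*s^2 - 144*s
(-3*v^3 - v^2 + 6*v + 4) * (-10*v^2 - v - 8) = 30*v^5 + 13*v^4 - 35*v^3 - 38*v^2 - 52*v - 32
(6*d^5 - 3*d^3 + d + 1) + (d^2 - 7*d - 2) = 6*d^5 - 3*d^3 + d^2 - 6*d - 1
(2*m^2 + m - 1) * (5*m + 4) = 10*m^3 + 13*m^2 - m - 4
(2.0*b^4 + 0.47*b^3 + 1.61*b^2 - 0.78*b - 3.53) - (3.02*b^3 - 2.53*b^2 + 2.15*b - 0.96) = 2.0*b^4 - 2.55*b^3 + 4.14*b^2 - 2.93*b - 2.57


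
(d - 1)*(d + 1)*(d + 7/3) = d^3 + 7*d^2/3 - d - 7/3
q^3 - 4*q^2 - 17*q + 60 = (q - 5)*(q - 3)*(q + 4)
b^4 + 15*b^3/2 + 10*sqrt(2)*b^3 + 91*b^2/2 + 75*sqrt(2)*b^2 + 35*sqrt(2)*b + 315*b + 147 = (b + 1/2)*(b + 7)*(b + 3*sqrt(2))*(b + 7*sqrt(2))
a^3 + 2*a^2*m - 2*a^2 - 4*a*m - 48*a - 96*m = (a - 8)*(a + 6)*(a + 2*m)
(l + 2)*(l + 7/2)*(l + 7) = l^3 + 25*l^2/2 + 91*l/2 + 49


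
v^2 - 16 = (v - 4)*(v + 4)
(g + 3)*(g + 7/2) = g^2 + 13*g/2 + 21/2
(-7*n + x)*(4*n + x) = -28*n^2 - 3*n*x + x^2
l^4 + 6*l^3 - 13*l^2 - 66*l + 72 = (l - 3)*(l - 1)*(l + 4)*(l + 6)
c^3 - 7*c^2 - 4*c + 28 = (c - 7)*(c - 2)*(c + 2)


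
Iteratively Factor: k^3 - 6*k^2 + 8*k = (k - 2)*(k^2 - 4*k) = k*(k - 2)*(k - 4)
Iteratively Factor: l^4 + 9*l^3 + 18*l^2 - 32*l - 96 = (l + 4)*(l^3 + 5*l^2 - 2*l - 24) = (l - 2)*(l + 4)*(l^2 + 7*l + 12) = (l - 2)*(l + 3)*(l + 4)*(l + 4)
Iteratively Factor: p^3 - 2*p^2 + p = (p - 1)*(p^2 - p) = p*(p - 1)*(p - 1)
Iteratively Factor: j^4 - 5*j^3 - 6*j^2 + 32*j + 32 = (j + 2)*(j^3 - 7*j^2 + 8*j + 16) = (j - 4)*(j + 2)*(j^2 - 3*j - 4) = (j - 4)^2*(j + 2)*(j + 1)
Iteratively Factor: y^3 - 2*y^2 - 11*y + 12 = (y - 1)*(y^2 - y - 12) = (y - 1)*(y + 3)*(y - 4)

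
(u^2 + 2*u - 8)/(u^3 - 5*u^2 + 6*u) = (u + 4)/(u*(u - 3))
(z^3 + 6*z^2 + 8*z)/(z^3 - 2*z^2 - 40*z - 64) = z/(z - 8)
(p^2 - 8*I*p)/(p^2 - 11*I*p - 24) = p/(p - 3*I)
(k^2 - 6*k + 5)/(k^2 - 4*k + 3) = (k - 5)/(k - 3)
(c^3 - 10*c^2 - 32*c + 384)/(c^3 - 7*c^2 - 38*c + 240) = (c - 8)/(c - 5)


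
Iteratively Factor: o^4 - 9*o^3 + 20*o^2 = (o)*(o^3 - 9*o^2 + 20*o) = o*(o - 5)*(o^2 - 4*o) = o^2*(o - 5)*(o - 4)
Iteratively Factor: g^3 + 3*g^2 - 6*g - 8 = (g + 4)*(g^2 - g - 2) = (g - 2)*(g + 4)*(g + 1)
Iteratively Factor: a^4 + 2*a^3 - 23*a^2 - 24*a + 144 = (a - 3)*(a^3 + 5*a^2 - 8*a - 48) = (a - 3)*(a + 4)*(a^2 + a - 12) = (a - 3)^2*(a + 4)*(a + 4)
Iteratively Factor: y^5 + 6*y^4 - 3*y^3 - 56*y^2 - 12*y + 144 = (y + 3)*(y^4 + 3*y^3 - 12*y^2 - 20*y + 48) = (y - 2)*(y + 3)*(y^3 + 5*y^2 - 2*y - 24) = (y - 2)*(y + 3)*(y + 4)*(y^2 + y - 6) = (y - 2)*(y + 3)^2*(y + 4)*(y - 2)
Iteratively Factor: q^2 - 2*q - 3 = (q + 1)*(q - 3)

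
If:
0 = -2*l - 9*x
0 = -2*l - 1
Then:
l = -1/2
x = 1/9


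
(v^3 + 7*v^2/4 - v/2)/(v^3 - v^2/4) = (v + 2)/v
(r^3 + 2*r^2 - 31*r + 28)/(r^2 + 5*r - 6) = (r^2 + 3*r - 28)/(r + 6)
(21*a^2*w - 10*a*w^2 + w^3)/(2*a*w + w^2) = (21*a^2 - 10*a*w + w^2)/(2*a + w)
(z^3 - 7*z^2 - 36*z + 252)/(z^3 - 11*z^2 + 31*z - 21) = (z^2 - 36)/(z^2 - 4*z + 3)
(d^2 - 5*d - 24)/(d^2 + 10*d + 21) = (d - 8)/(d + 7)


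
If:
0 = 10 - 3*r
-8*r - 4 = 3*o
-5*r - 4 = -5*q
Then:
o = -92/9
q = 62/15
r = 10/3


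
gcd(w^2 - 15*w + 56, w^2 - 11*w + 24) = w - 8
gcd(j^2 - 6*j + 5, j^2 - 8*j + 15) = j - 5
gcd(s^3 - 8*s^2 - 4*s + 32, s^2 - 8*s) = s - 8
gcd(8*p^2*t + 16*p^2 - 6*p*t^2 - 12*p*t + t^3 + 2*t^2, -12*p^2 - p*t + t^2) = 4*p - t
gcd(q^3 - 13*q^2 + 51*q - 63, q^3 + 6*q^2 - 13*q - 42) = q - 3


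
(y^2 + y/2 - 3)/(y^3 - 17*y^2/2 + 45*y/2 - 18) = (y + 2)/(y^2 - 7*y + 12)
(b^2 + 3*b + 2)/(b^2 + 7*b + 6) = (b + 2)/(b + 6)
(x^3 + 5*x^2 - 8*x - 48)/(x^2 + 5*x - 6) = (x^3 + 5*x^2 - 8*x - 48)/(x^2 + 5*x - 6)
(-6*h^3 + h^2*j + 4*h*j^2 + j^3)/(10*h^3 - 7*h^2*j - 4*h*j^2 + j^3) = (-3*h - j)/(5*h - j)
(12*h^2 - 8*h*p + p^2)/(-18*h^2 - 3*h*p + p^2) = (-2*h + p)/(3*h + p)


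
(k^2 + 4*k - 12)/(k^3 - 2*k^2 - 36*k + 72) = 1/(k - 6)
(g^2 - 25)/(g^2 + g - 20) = (g - 5)/(g - 4)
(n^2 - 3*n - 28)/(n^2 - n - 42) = (n + 4)/(n + 6)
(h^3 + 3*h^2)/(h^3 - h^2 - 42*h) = h*(h + 3)/(h^2 - h - 42)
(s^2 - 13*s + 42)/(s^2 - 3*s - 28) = (s - 6)/(s + 4)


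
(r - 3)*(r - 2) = r^2 - 5*r + 6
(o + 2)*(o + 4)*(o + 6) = o^3 + 12*o^2 + 44*o + 48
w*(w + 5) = w^2 + 5*w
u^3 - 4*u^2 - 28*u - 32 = (u - 8)*(u + 2)^2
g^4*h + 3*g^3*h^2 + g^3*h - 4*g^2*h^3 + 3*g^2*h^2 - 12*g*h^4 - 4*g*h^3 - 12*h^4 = (g - 2*h)*(g + 2*h)*(g + 3*h)*(g*h + h)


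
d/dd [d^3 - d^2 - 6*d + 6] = 3*d^2 - 2*d - 6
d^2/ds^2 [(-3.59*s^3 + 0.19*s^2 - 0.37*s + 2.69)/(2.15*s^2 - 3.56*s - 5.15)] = (-2.8421709430404e-14*s^5 + 5.6843418860808e-14*s^4 - 171.009128*s^3 - 307.68456*s^2 - 719.41116*s + 151.399728)/(9.938375*s^6 - 49.3683*s^5 + 10.327095*s^4 + 191.390584*s^3 - 24.736995*s^2 - 283.2603*s - 136.590875)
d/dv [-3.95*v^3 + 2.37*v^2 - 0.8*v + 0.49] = -11.85*v^2 + 4.74*v - 0.8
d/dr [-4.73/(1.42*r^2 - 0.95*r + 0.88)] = (13.4332*r - 4.4935)/(1.42*r^2 - 0.95*r + 0.88)^2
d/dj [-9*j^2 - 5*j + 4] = -18*j - 5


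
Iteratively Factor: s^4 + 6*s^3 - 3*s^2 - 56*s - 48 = (s + 4)*(s^3 + 2*s^2 - 11*s - 12) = (s + 4)^2*(s^2 - 2*s - 3) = (s - 3)*(s + 4)^2*(s + 1)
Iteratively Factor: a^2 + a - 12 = (a + 4)*(a - 3)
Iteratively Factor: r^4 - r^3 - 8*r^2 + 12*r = (r - 2)*(r^3 + r^2 - 6*r) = r*(r - 2)*(r^2 + r - 6) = r*(r - 2)*(r + 3)*(r - 2)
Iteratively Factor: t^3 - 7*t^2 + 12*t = (t)*(t^2 - 7*t + 12) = t*(t - 3)*(t - 4)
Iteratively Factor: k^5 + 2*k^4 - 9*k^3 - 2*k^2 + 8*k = (k - 2)*(k^4 + 4*k^3 - k^2 - 4*k) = (k - 2)*(k + 4)*(k^3 - k) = (k - 2)*(k - 1)*(k + 4)*(k^2 + k) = k*(k - 2)*(k - 1)*(k + 4)*(k + 1)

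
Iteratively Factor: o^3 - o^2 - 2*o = (o - 2)*(o^2 + o) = o*(o - 2)*(o + 1)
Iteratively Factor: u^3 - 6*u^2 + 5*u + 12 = (u + 1)*(u^2 - 7*u + 12) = (u - 4)*(u + 1)*(u - 3)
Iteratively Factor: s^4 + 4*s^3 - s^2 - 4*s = (s + 4)*(s^3 - s) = (s + 1)*(s + 4)*(s^2 - s) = (s - 1)*(s + 1)*(s + 4)*(s)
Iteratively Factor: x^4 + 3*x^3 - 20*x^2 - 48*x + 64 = (x + 4)*(x^3 - x^2 - 16*x + 16) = (x - 1)*(x + 4)*(x^2 - 16) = (x - 1)*(x + 4)^2*(x - 4)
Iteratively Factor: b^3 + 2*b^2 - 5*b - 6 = (b + 3)*(b^2 - b - 2) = (b - 2)*(b + 3)*(b + 1)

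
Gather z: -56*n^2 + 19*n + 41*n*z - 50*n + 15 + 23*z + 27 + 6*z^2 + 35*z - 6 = -56*n^2 - 31*n + 6*z^2 + z*(41*n + 58) + 36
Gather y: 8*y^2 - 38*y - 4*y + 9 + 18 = 8*y^2 - 42*y + 27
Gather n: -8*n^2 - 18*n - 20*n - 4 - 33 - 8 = -8*n^2 - 38*n - 45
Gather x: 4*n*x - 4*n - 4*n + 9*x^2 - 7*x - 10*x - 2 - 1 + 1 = -8*n + 9*x^2 + x*(4*n - 17) - 2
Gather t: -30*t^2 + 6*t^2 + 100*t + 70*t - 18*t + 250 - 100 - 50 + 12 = -24*t^2 + 152*t + 112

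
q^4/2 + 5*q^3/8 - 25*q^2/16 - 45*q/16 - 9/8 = (q/2 + 1/2)*(q - 2)*(q + 3/4)*(q + 3/2)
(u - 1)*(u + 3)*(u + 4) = u^3 + 6*u^2 + 5*u - 12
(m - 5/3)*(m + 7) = m^2 + 16*m/3 - 35/3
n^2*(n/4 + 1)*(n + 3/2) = n^4/4 + 11*n^3/8 + 3*n^2/2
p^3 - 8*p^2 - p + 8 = (p - 8)*(p - 1)*(p + 1)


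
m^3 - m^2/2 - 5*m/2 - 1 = (m - 2)*(m + 1/2)*(m + 1)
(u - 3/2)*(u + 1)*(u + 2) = u^3 + 3*u^2/2 - 5*u/2 - 3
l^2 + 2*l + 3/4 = (l + 1/2)*(l + 3/2)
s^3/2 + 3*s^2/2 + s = s*(s/2 + 1/2)*(s + 2)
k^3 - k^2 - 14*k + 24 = (k - 3)*(k - 2)*(k + 4)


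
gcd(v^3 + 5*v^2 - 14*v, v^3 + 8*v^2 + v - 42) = v^2 + 5*v - 14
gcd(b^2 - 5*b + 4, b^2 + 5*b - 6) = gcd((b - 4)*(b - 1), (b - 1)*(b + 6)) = b - 1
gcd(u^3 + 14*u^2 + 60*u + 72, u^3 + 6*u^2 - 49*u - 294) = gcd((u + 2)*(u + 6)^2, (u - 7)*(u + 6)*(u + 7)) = u + 6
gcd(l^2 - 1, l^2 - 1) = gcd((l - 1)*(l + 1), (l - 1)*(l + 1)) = l^2 - 1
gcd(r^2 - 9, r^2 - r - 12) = r + 3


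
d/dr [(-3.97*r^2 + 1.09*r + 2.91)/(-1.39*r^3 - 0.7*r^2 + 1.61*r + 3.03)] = (-5.5183*r^4 + 3.0302*r^3 + 6.506*r^2 - 19.9842*r - 1.3824)/(1.9321*r^6 + 1.946*r^5 - 3.9858*r^4 - 10.6774*r^3 - 1.6499*r^2 + 9.7566*r + 9.1809)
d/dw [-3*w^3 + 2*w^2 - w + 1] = -9*w^2 + 4*w - 1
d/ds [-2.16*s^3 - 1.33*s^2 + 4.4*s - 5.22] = -6.48*s^2 - 2.66*s + 4.4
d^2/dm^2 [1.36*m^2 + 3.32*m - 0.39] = 2.72000000000000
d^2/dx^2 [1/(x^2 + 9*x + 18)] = 2*(-x^2 - 9*x + (2*x + 9)^2 - 18)/(x^2 + 9*x + 18)^3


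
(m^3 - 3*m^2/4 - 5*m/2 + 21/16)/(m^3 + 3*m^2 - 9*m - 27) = (16*m^3 - 12*m^2 - 40*m + 21)/(16*(m^3 + 3*m^2 - 9*m - 27))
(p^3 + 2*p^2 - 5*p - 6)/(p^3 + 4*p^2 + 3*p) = (p - 2)/p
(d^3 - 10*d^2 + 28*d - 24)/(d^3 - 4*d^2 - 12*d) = (d^2 - 4*d + 4)/(d*(d + 2))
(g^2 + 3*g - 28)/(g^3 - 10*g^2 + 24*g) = (g + 7)/(g*(g - 6))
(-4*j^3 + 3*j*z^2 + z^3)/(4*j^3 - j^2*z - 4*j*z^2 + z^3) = (4*j^2 + 4*j*z + z^2)/(-4*j^2 - 3*j*z + z^2)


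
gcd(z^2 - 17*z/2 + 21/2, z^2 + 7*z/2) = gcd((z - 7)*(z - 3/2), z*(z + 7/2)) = 1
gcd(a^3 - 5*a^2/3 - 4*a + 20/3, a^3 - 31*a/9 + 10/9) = a^2 + a/3 - 10/3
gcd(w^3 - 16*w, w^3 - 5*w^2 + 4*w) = w^2 - 4*w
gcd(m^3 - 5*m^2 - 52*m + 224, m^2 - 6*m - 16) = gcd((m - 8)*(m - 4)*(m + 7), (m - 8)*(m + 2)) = m - 8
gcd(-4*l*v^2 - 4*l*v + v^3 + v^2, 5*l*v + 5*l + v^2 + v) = v + 1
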